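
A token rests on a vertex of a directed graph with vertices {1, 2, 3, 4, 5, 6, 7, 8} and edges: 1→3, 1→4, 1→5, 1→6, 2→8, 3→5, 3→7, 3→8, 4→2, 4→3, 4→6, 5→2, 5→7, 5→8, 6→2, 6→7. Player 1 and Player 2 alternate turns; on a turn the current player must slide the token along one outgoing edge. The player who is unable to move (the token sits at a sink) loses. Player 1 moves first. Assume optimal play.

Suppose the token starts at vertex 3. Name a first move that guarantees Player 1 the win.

Positions with no move are L. A position that does have a move is losing for the player to move precisely when every available move leads to a winning position for the opponent. Fill in the labels:
Every edge goes from a vertex to one that appears earlier in the order 8, 7, 2, 5, 6, 3, 4, 1, so processing vertices in that order labels each vertex after all of its successors.
8: no outgoing edge → L
7: no outgoing edge → L
2: →8(L), so W
5: →7(L), so W
6: →7(L), so W
3: →7(L), so W
4: →3(W), 6(W), 2(W) — all W, so L
1: →4(L), so W
From 3, the L positions reachable in one move are: 7, 8. Any move reaching one of these is winning.

Move to 7.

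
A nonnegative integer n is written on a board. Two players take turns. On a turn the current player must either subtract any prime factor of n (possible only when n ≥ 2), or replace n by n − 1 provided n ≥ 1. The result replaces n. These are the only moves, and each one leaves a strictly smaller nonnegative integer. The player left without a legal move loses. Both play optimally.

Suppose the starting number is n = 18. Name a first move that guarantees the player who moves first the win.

Move to 16.

Build the W/L table. Terminal = L. A non-terminal position is W if it has a move to some L; otherwise it is L.
n=0: no move → L
n=1: W (go to 0, an L position)
n=2: W (go to 0, an L position)
n=3: W (go to 0, an L position)
n=4: L (options 2(W), 3(W) are all W)
n=5: W (go to 0, an L position)
n=6: W (go to 4, an L position)
n=7: W (go to 0, an L position)
n=8: L (options 6(W), 7(W) are all W)
n=9: W (go to 8, an L position)
n=10: W (go to 8, an L position)
n=11: W (go to 0, an L position)
n=12: L (options 9(W), 10(W), 11(W) are all W)
n=13: W (go to 0, an L position)
n=14: W (go to 12, an L position)
n=15: W (go to 12, an L position)
n=16: L (options 14(W), 15(W) are all W)
n=17: W (go to 0, an L position)
n=18: W (go to 16, an L position)
From 18, the L positions reachable in one move are: 16.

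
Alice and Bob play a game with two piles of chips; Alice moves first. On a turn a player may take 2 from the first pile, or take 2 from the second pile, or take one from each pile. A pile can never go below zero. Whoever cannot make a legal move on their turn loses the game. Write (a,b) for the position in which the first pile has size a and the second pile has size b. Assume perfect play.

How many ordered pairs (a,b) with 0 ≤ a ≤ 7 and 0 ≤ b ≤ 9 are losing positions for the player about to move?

40

Label each position W (a win for the player to move) or L (a loss). A position with no legal move is L; any other position is W exactly when some move reaches an L, and L when every move reaches a W.
Every move lowers a or b (never raises either), so fill the grid row by row in increasing a, and left to right within a row: each cell's successors are then already labelled.
      b=0  b=1  b=2  b=3  b=4  b=5  b=6  b=7  b=8  b=9
a=0:    L    L    W    W    L    L    W    W    L    L
a=1:    L    W    W    L    L    W    W    L    L    W
a=2:    W    W    L    L    W    W    L    L    W    W
a=3:    W    L    L    W    W    L    L    W    W    L
a=4:    L    L    W    W    L    L    W    W    L    L
a=5:    L    W    W    L    L    W    W    L    L    W
a=6:    W    W    L    L    W    W    L    L    W    W
a=7:    W    L    L    W    W    L    L    W    W    L
Cells with no legal move (terminal, hence L): (0,0), (0,1), (1,0).
The remaining L cells, each justified by listing all of its moves:
(0,4): only reaches (0,2)(W), which is W → L
(0,5): only reaches (0,3)(W), which is W → L
(0,8): only reaches (0,6)(W), which is W → L
(0,9): only reaches (0,7)(W), which is W → L
(1,3): only reaches (1,1)(W), (0,2)(W), all W → L
(1,4): only reaches (1,2)(W), (0,3)(W), all W → L
(1,7): only reaches (1,5)(W), (0,6)(W), all W → L
(1,8): only reaches (1,6)(W), (0,7)(W), all W → L
(2,2): only reaches (0,2)(W), (2,0)(W), (1,1)(W), all W → L
(2,3): only reaches (0,3)(W), (2,1)(W), (1,2)(W), all W → L
(2,6): only reaches (0,6)(W), (2,4)(W), (1,5)(W), all W → L
(2,7): only reaches (0,7)(W), (2,5)(W), (1,6)(W), all W → L
(3,1): only reaches (1,1)(W), (2,0)(W), all W → L
(3,2): only reaches (1,2)(W), (3,0)(W), (2,1)(W), all W → L
(3,5): only reaches (1,5)(W), (3,3)(W), (2,4)(W), all W → L
(3,6): only reaches (1,6)(W), (3,4)(W), (2,5)(W), all W → L
(3,9): only reaches (1,9)(W), (3,7)(W), (2,8)(W), all W → L
(4,0): only reaches (2,0)(W), which is W → L
(4,1): only reaches (2,1)(W), (3,0)(W), all W → L
(4,4): only reaches (2,4)(W), (4,2)(W), (3,3)(W), all W → L
(4,5): only reaches (2,5)(W), (4,3)(W), (3,4)(W), all W → L
(4,8): only reaches (2,8)(W), (4,6)(W), (3,7)(W), all W → L
(4,9): only reaches (2,9)(W), (4,7)(W), (3,8)(W), all W → L
(5,0): only reaches (3,0)(W), which is W → L
(5,3): only reaches (3,3)(W), (5,1)(W), (4,2)(W), all W → L
(5,4): only reaches (3,4)(W), (5,2)(W), (4,3)(W), all W → L
(5,7): only reaches (3,7)(W), (5,5)(W), (4,6)(W), all W → L
(5,8): only reaches (3,8)(W), (5,6)(W), (4,7)(W), all W → L
(6,2): only reaches (4,2)(W), (6,0)(W), (5,1)(W), all W → L
(6,3): only reaches (4,3)(W), (6,1)(W), (5,2)(W), all W → L
(6,6): only reaches (4,6)(W), (6,4)(W), (5,5)(W), all W → L
(6,7): only reaches (4,7)(W), (6,5)(W), (5,6)(W), all W → L
(7,1): only reaches (5,1)(W), (6,0)(W), all W → L
(7,2): only reaches (5,2)(W), (7,0)(W), (6,1)(W), all W → L
(7,5): only reaches (5,5)(W), (7,3)(W), (6,4)(W), all W → L
(7,6): only reaches (5,6)(W), (7,4)(W), (6,5)(W), all W → L
(7,9): only reaches (5,9)(W), (7,7)(W), (6,8)(W), all W → L
Every other cell has at least one move into one of the L cells above, so it is W.
L cells per row: a=0: 6, a=1: 5, a=2: 4, a=3: 5, a=4: 6, a=5: 5, a=6: 4, a=7: 5; total 40.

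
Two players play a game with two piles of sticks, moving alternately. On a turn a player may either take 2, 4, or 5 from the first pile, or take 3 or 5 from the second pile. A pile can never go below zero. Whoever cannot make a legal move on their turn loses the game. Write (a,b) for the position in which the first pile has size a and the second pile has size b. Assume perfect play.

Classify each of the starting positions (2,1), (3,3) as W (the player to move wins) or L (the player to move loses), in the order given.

(2,1): W, (3,3): L

Work bottom-up. With no move the player to move loses. Otherwise the position is W if at least one move leads to an L position for the opponent, and L if every move leads to a W.
No move ever increases a pile, so every position that can arise here has a ≤ 3 and b ≤ 3; it is enough to label the cells with 0 ≤ a ≤ 3 and 0 ≤ b ≤ 3.
Every move lowers a or b (never raises either), so fill the grid row by row in increasing a, and left to right within a row: each cell's successors are then already labelled.
      b=0  b=1  b=2  b=3
a=0:    L    L    L    W
a=1:    L    L    L    W
a=2:    W    W    W    L
a=3:    W    W    W    L
Cells with no legal move (terminal, hence L): (0,0), (0,1), (0,2), (1,0), (1,1), (1,2).
The remaining L cells, each justified by listing all of its moves:
(2,3): L (options (0,3)(W), (2,0)(W) are all W)
(3,3): L (options (1,3)(W), (3,0)(W) are all W)
Every other cell has at least one move into one of the L cells above, so it is W.
(2,1): the move to (0,1) reaches an L cell, so W
(3,3): one of the L cells justified above, so L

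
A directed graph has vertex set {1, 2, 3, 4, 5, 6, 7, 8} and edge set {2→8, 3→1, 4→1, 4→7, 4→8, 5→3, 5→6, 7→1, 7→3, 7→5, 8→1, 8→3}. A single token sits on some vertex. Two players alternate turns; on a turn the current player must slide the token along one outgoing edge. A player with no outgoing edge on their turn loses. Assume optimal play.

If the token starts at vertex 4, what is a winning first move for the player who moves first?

Work bottom-up. With no move the player to move loses. Otherwise the position is W if at least one move leads to an L position for the opponent, and L if every move leads to a W.
Every edge goes from a vertex to one that appears earlier in the order 1, 6, 3, 8, 2, 5, 7, 4, so processing vertices in that order labels each vertex after all of its successors.
1: no outgoing edge → L
6: no outgoing edge → L
3: can move to 1, which is L ⇒ W
8: can move to 1, which is L ⇒ W
2: the only move is to 8(W), a W ⇒ L
5: can move to 6, which is L ⇒ W
7: can move to 1, which is L ⇒ W
4: can move to 1, which is L ⇒ W
From 4, the L positions reachable in one move are: 1.

Move to 1.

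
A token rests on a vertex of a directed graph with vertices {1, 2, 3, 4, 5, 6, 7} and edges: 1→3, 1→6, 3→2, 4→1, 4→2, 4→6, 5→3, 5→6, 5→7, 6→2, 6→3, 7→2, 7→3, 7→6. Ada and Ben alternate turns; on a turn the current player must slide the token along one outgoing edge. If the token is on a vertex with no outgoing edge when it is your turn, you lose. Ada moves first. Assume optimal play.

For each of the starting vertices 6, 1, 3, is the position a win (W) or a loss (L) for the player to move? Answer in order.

6: W, 1: L, 3: W

Classify positions by backward induction: terminal positions (no move available) are L. From any other position, the mover wins iff some move reaches an L.
Every edge goes from a vertex to one that appears earlier in the order 2, 3, 6, 1, 4, 7, 5, so processing vertices in that order labels each vertex after all of its successors.
2: no outgoing edge → L
3: →2(L), so W
6: →2(L), so W
1: →6(W), 3(W) — all W, so L
4: →1(L), so W
7: →2(L), so W
5: →7(W), 6(W), 3(W) — all W, so L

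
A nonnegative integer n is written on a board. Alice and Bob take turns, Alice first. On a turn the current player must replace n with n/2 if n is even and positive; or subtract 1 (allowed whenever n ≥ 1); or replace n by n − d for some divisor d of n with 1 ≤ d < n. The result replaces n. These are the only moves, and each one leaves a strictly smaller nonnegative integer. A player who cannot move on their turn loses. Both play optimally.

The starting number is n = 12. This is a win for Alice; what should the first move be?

Move to 9.

Work bottom-up. With no move the player to move loses. Otherwise the position is W if at least one move leads to an L position for the opponent, and L if every move leads to a W.
n=0: no move → L
n=1: reaches L-position 0 → W
n=2: only reaches 1(W), which is W → L
n=3: reaches L-position 2 → W
n=4: reaches L-position 2 → W
n=5: only reaches 4(W), which is W → L
n=6: reaches L-position 5 → W
n=7: only reaches 6(W), which is W → L
n=8: reaches L-position 7 → W
n=9: only reaches 6(W), 8(W), all W → L
n=10: reaches L-position 5 → W
n=11: only reaches 10(W), which is W → L
n=12: reaches L-position 9 → W
From 12, the L positions reachable in one move are: 9, 11. Any move reaching one of these is winning.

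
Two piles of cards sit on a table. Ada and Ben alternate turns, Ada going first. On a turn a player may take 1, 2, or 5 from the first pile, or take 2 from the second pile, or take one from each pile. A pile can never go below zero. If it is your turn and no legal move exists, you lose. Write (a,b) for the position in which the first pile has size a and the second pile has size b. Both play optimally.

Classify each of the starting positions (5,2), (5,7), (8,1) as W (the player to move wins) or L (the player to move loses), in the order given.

Work bottom-up. With no move the player to move loses. Otherwise the position is W if at least one move leads to an L position for the opponent, and L if every move leads to a W.
No move ever increases a pile, so every position that can arise here has a ≤ 8 and b ≤ 7; it is enough to label the cells with 0 ≤ a ≤ 8 and 0 ≤ b ≤ 7.
Every move lowers a or b (never raises either), so fill the grid row by row in increasing a, and left to right within a row: each cell's successors are then already labelled.
      b=0  b=1  b=2  b=3  b=4  b=5  b=6  b=7
a=0:    L    L    W    W    L    L    W    W
a=1:    W    W    W    L    W    W    W    L
a=2:    W    W    L    W    W    W    L    W
a=3:    L    L    W    W    L    L    W    W
a=4:    W    W    W    L    W    W    W    L
a=5:    W    W    L    W    W    W    L    W
a=6:    L    L    W    W    L    L    W    W
a=7:    W    W    W    L    W    W    W    L
a=8:    W    W    L    W    W    W    L    W
Cells with no legal move (terminal, hence L): (0,0), (0,1).
The remaining L cells, each justified by listing all of its moves:
(0,4): only reaches (0,2)(W), which is W → L
(0,5): only reaches (0,3)(W), which is W → L
(1,3): only reaches (0,3)(W), (1,1)(W), (0,2)(W), all W → L
(1,7): only reaches (0,7)(W), (1,5)(W), (0,6)(W), all W → L
(2,2): only reaches (1,2)(W), (0,2)(W), (2,0)(W), (1,1)(W), all W → L
(2,6): only reaches (1,6)(W), (0,6)(W), (2,4)(W), (1,5)(W), all W → L
(3,0): only reaches (2,0)(W), (1,0)(W), all W → L
(3,1): only reaches (2,1)(W), (1,1)(W), (2,0)(W), all W → L
(3,4): only reaches (2,4)(W), (1,4)(W), (3,2)(W), (2,3)(W), all W → L
(3,5): only reaches (2,5)(W), (1,5)(W), (3,3)(W), (2,4)(W), all W → L
(4,3): only reaches (3,3)(W), (2,3)(W), (4,1)(W), (3,2)(W), all W → L
(4,7): only reaches (3,7)(W), (2,7)(W), (4,5)(W), (3,6)(W), all W → L
(5,2): only reaches (4,2)(W), (3,2)(W), (0,2)(W), (5,0)(W), (4,1)(W), all W → L
(5,6): only reaches (4,6)(W), (3,6)(W), (0,6)(W), (5,4)(W), (4,5)(W), all W → L
(6,0): only reaches (5,0)(W), (4,0)(W), (1,0)(W), all W → L
(6,1): only reaches (5,1)(W), (4,1)(W), (1,1)(W), (5,0)(W), all W → L
(6,4): only reaches (5,4)(W), (4,4)(W), (1,4)(W), (6,2)(W), (5,3)(W), all W → L
(6,5): only reaches (5,5)(W), (4,5)(W), (1,5)(W), (6,3)(W), (5,4)(W), all W → L
(7,3): only reaches (6,3)(W), (5,3)(W), (2,3)(W), (7,1)(W), (6,2)(W), all W → L
(7,7): only reaches (6,7)(W), (5,7)(W), (2,7)(W), (7,5)(W), (6,6)(W), all W → L
(8,2): only reaches (7,2)(W), (6,2)(W), (3,2)(W), (8,0)(W), (7,1)(W), all W → L
(8,6): only reaches (7,6)(W), (6,6)(W), (3,6)(W), (8,4)(W), (7,5)(W), all W → L
Every other cell has at least one move into one of the L cells above, so it is W.
(5,2): one of the L cells justified above, so L
(5,7): the move to (4,7) reaches an L cell, so W
(8,1): the move to (6,1) reaches an L cell, so W

(5,2): L, (5,7): W, (8,1): W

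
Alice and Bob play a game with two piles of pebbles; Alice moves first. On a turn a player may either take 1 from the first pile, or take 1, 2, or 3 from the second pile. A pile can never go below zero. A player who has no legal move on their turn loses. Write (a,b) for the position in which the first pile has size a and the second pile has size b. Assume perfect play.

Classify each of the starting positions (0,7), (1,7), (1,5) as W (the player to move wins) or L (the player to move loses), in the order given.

(0,7): W, (1,7): W, (1,5): L

Classify positions by backward induction: terminal positions (no move available) are L. From any other position, the mover wins iff some move reaches an L.
No move ever increases a pile, so every position that can arise here has a ≤ 1 and b ≤ 7; it is enough to label the cells with 0 ≤ a ≤ 1 and 0 ≤ b ≤ 7.
Every move lowers a or b (never raises either), so fill the grid row by row in increasing a, and left to right within a row: each cell's successors are then already labelled.
      b=0  b=1  b=2  b=3  b=4  b=5  b=6  b=7
a=0:    L    W    W    W    L    W    W    W
a=1:    W    L    W    W    W    L    W    W
Cells with no legal move (terminal, hence L): (0,0).
The remaining L cells, each justified by listing all of its moves:
(0,4): →(0,3)(W), (0,2)(W), (0,1)(W) — all W, so L
(1,1): →(0,1)(W), (1,0)(W) — all W, so L
(1,5): →(0,5)(W), (1,4)(W), (1,3)(W), (1,2)(W) — all W, so L
Every other cell has at least one move into one of the L cells above, so it is W.
(0,7): the move to (0,4) reaches an L cell, so W
(1,7): the move to (1,5) reaches an L cell, so W
(1,5): one of the L cells justified above, so L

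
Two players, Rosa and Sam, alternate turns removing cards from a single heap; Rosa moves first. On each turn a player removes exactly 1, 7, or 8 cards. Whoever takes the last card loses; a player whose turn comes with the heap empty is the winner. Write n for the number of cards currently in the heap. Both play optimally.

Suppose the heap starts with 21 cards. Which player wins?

Work bottom-up. With no move the player to move wins. Otherwise the position is W if at least one move leads to an L position for the opponent, and L if every move leads to a W.
n=0: no move; the opponent has just taken the last card and therefore loses → W
n=1: L (sole option 0(W) is W)
n=2: W (go to 1, an L position)
n=3: L (sole option 2(W) is W)
n=4: W (go to 3, an L position)
n=5: L (sole option 4(W) is W)
n=6: W (go to 5, an L position)
n=7: L (options 6(W), 0(W) are all W)
n=8: W (go to 7, an L position)
n=9: W (go to 1, an L position)
n=10: W (go to 3, an L position)
n=11: W (go to 3, an L position)
n=12: W (go to 5, an L position)
n=13: W (go to 5, an L position)
n=14: W (go to 7, an L position)
n=15: W (go to 7, an L position)
n=16: L (options 15(W), 9(W), 8(W) are all W)
n=17: W (go to 16, an L position)
n=18: L (options 17(W), 11(W), 10(W) are all W)
n=19: W (go to 18, an L position)
n=20: L (options 19(W), 13(W), 12(W) are all W)
n=21: W (go to 20, an L position)
From 21 Rosa can remove 1, leaving 20, reaching an L position.

Rosa wins.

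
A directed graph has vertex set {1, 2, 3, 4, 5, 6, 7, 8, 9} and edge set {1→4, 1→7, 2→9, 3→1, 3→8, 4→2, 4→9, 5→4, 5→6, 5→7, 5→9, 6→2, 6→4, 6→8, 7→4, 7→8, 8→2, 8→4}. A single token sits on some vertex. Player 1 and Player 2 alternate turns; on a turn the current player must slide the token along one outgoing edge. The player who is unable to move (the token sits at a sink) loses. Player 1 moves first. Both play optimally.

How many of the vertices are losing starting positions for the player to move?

Positions with no move are L. A position that does have a move is losing for the player to move precisely when every available move leads to a winning position for the opponent. Fill in the labels:
Every edge goes from a vertex to one that appears earlier in the order 9, 2, 4, 8, 7, 1, 6, 3, 5, so processing vertices in that order labels each vertex after all of its successors.
9: no outgoing edge → L
2: can move to 9, which is L ⇒ W
4: can move to 9, which is L ⇒ W
8: moves to 4(W), 2(W); every one is W ⇒ L
7: can move to 8, which is L ⇒ W
1: moves to 7(W), 4(W); every one is W ⇒ L
6: can move to 8, which is L ⇒ W
3: can move to 1, which is L ⇒ W
5: can move to 9, which is L ⇒ W
The L vertices are 1, 8, 9; that is 3 in all.

3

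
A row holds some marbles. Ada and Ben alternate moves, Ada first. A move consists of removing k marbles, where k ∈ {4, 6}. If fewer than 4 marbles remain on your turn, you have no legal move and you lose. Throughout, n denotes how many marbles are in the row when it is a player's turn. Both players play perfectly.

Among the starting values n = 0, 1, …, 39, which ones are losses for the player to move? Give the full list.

0, 1, 2, 3, 10, 11, 12, 13, 20, 21, 22, 23, 30, 31, 32, 33

Classify positions by backward induction: terminal positions (no move available) are L. From any other position, the mover wins iff some move reaches an L.
n=0: no move → L
n=1: no move → L
n=2: no move → L
n=3: no move → L
n=4: can move to 0, which is L ⇒ W
n=5: can move to 1, which is L ⇒ W
n=6: can move to 2, which is L ⇒ W
n=7: can move to 3, which is L ⇒ W
n=8: can move to 2, which is L ⇒ W
n=9: can move to 3, which is L ⇒ W
n=10: moves to 6(W), 4(W); every one is W ⇒ L
n=11: moves to 7(W), 5(W); every one is W ⇒ L
n=12: moves to 8(W), 6(W); every one is W ⇒ L
n=13: moves to 9(W), 7(W); every one is W ⇒ L
n=14: can move to 10, which is L ⇒ W
n=15: can move to 11, which is L ⇒ W
n=16: can move to 12, which is L ⇒ W
n=17: can move to 13, which is L ⇒ W
n=18: can move to 12, which is L ⇒ W
n=19: can move to 13, which is L ⇒ W
n=20: moves to 16(W), 14(W); every one is W ⇒ L
n=21: moves to 17(W), 15(W); every one is W ⇒ L
n=22: moves to 18(W), 16(W); every one is W ⇒ L
n=23: moves to 19(W), 17(W); every one is W ⇒ L
n=24: can move to 20, which is L ⇒ W
n=25: can move to 21, which is L ⇒ W
n=26: can move to 22, which is L ⇒ W
n=27: can move to 23, which is L ⇒ W
n=28: can move to 22, which is L ⇒ W
n=29: can move to 23, which is L ⇒ W
n=30: moves to 26(W), 24(W); every one is W ⇒ L
n=31: moves to 27(W), 25(W); every one is W ⇒ L
n=32: moves to 28(W), 26(W); every one is W ⇒ L
n=33: moves to 29(W), 27(W); every one is W ⇒ L
n=34: can move to 30, which is L ⇒ W
n=35: can move to 31, which is L ⇒ W
n=36: can move to 32, which is L ⇒ W
n=37: can move to 33, which is L ⇒ W
n=38: can move to 32, which is L ⇒ W
n=39: can move to 33, which is L ⇒ W
Reading off the rows marked L gives the requested list; there are 16 such values of n.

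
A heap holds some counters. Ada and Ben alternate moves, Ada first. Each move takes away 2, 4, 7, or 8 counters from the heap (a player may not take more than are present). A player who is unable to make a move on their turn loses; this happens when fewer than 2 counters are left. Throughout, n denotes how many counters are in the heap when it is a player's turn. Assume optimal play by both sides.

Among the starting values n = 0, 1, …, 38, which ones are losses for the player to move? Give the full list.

Compute win/loss labels from the base case upward. A position with no move is L. Any other position is W if it can reach an L in one move, else L.
n=0: no move → L
n=1: no move → L
n=2: W (go to 0, an L position)
n=3: W (go to 1, an L position)
n=4: W (go to 0, an L position)
n=5: W (go to 1, an L position)
n=6: L (options 4(W), 2(W) are all W)
n=7: W (go to 0, an L position)
n=8: W (go to 6, an L position)
n=9: W (go to 1, an L position)
n=10: W (go to 6, an L position)
n=11: L (options 9(W), 7(W), 4(W), 3(W) are all W)
n=12: L (options 10(W), 8(W), 5(W), 4(W) are all W)
n=13: W (go to 11, an L position)
n=14: W (go to 12, an L position)
n=15: W (go to 11, an L position)
n=16: W (go to 12, an L position)
n=17: L (options 15(W), 13(W), 10(W), 9(W) are all W)
n=18: W (go to 11, an L position)
n=19: W (go to 17, an L position)
n=20: W (go to 12, an L position)
n=21: W (go to 17, an L position)
n=22: L (options 20(W), 18(W), 15(W), 14(W) are all W)
n=23: L (options 21(W), 19(W), 16(W), 15(W) are all W)
n=24: W (go to 22, an L position)
n=25: W (go to 23, an L position)
n=26: W (go to 22, an L position)
n=27: W (go to 23, an L position)
n=28: L (options 26(W), 24(W), 21(W), 20(W) are all W)
n=29: W (go to 22, an L position)
n=30: W (go to 28, an L position)
n=31: W (go to 23, an L position)
n=32: W (go to 28, an L position)
n=33: L (options 31(W), 29(W), 26(W), 25(W) are all W)
n=34: L (options 32(W), 30(W), 27(W), 26(W) are all W)
n=35: W (go to 33, an L position)
n=36: W (go to 34, an L position)
n=37: W (go to 33, an L position)
n=38: W (go to 34, an L position)
Reading off the rows marked L gives the requested list; there are 11 such values of n.

0, 1, 6, 11, 12, 17, 22, 23, 28, 33, 34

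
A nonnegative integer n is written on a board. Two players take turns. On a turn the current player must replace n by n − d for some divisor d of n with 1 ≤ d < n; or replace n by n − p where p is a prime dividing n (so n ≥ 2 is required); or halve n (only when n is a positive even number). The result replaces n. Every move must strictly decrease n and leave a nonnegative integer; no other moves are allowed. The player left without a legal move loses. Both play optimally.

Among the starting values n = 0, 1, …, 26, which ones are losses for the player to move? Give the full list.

Use the standard recursion: the mover loses at a terminal position; elsewhere, the mover wins exactly when some move hands the opponent an L position.
n=0: no move → L
n=1: no move → L
n=2: →0(L), so W
n=3: →0(L), so W
n=4: →2(W), 3(W) — all W, so L
n=5: →0(L), so W
n=6: →4(L), so W
n=7: →0(L), so W
n=8: →4(L), so W
n=9: →6(W), 8(W) — all W, so L
n=10: →9(L), so W
n=11: →0(L), so W
n=12: →9(L), so W
n=13: →0(L), so W
n=14: →7(W), 12(W), 13(W) — all W, so L
n=15: →14(L), so W
n=16: →14(L), so W
n=17: →0(L), so W
n=18: →9(L), so W
n=19: →0(L), so W
n=20: →10(W), 15(W), 16(W), 18(W), 19(W) — all W, so L
n=21: →14(L), so W
n=22: →20(L), so W
n=23: →0(L), so W
n=24: →20(L), so W
n=25: →20(L), so W
n=26: →13(W), 24(W), 25(W) — all W, so L
The losing starting values of n are exactly the entries labelled L in this table (7 of them).

0, 1, 4, 9, 14, 20, 26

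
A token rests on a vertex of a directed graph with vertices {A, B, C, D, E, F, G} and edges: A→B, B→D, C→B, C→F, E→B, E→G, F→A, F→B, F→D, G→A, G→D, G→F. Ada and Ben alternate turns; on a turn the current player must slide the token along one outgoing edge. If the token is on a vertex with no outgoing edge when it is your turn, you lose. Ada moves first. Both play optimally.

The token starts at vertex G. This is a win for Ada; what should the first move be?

Move to A.

Build the W/L table. Terminal = L. A non-terminal position is W if it has a move to some L; otherwise it is L.
Every edge goes from a vertex to one that appears earlier in the order D, B, A, F, C, G, E, so processing vertices in that order labels each vertex after all of its successors.
D: no outgoing edge → L
B: can move to D, which is L ⇒ W
A: the only move is to B(W), a W ⇒ L
F: can move to A, which is L ⇒ W
C: moves to F(W), B(W); every one is W ⇒ L
G: can move to A, which is L ⇒ W
E: moves to G(W), B(W); every one is W ⇒ L
From G, the L positions reachable in one move are: A, D. Any move reaching one of these is winning.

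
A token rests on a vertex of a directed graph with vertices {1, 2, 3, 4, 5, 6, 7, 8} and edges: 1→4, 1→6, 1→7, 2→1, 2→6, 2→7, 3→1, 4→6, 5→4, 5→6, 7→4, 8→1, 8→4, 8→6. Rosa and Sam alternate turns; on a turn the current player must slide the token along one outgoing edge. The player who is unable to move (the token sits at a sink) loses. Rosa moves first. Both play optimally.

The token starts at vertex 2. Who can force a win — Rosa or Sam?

Classify positions by backward induction: terminal positions (no move available) are L. From any other position, the mover wins iff some move reaches an L.
Every edge goes from a vertex to one that appears earlier in the order 6, 4, 5, 7, 1, 2, 8, 3, so processing vertices in that order labels each vertex after all of its successors.
6: no outgoing edge → L
4: can move to 6, which is L ⇒ W
5: can move to 6, which is L ⇒ W
7: the only move is to 4(W), a W ⇒ L
1: can move to 7, which is L ⇒ W
2: can move to 7, which is L ⇒ W
8: can move to 6, which is L ⇒ W
3: the only move is to 1(W), a W ⇒ L
From 2 Rosa can move to 7, reaching an L position.

Rosa wins.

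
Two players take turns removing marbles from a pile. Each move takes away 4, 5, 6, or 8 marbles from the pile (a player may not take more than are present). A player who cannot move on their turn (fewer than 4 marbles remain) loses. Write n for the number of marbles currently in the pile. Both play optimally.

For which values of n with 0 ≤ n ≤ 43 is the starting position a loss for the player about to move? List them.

0, 1, 2, 3, 12, 13, 14, 15, 24, 25, 26, 27, 36, 37, 38, 39

Classify positions by backward induction: terminal positions (no move available) are L. From any other position, the mover wins iff some move reaches an L.
n=0: no move → L
n=1: no move → L
n=2: no move → L
n=3: no move → L
n=4: can move to 0, which is L ⇒ W
n=5: can move to 1, which is L ⇒ W
n=6: can move to 2, which is L ⇒ W
n=7: can move to 3, which is L ⇒ W
n=8: can move to 3, which is L ⇒ W
n=9: can move to 3, which is L ⇒ W
n=10: can move to 2, which is L ⇒ W
n=11: can move to 3, which is L ⇒ W
n=12: moves to 8(W), 7(W), 6(W), 4(W); every one is W ⇒ L
n=13: moves to 9(W), 8(W), 7(W), 5(W); every one is W ⇒ L
n=14: moves to 10(W), 9(W), 8(W), 6(W); every one is W ⇒ L
n=15: moves to 11(W), 10(W), 9(W), 7(W); every one is W ⇒ L
n=16: can move to 12, which is L ⇒ W
n=17: can move to 13, which is L ⇒ W
n=18: can move to 14, which is L ⇒ W
n=19: can move to 15, which is L ⇒ W
n=20: can move to 15, which is L ⇒ W
n=21: can move to 15, which is L ⇒ W
n=22: can move to 14, which is L ⇒ W
n=23: can move to 15, which is L ⇒ W
n=24: moves to 20(W), 19(W), 18(W), 16(W); every one is W ⇒ L
n=25: moves to 21(W), 20(W), 19(W), 17(W); every one is W ⇒ L
n=26: moves to 22(W), 21(W), 20(W), 18(W); every one is W ⇒ L
n=27: moves to 23(W), 22(W), 21(W), 19(W); every one is W ⇒ L
n=28: can move to 24, which is L ⇒ W
n=29: can move to 25, which is L ⇒ W
n=30: can move to 26, which is L ⇒ W
n=31: can move to 27, which is L ⇒ W
n=32: can move to 27, which is L ⇒ W
n=33: can move to 27, which is L ⇒ W
n=34: can move to 26, which is L ⇒ W
n=35: can move to 27, which is L ⇒ W
n=36: moves to 32(W), 31(W), 30(W), 28(W); every one is W ⇒ L
n=37: moves to 33(W), 32(W), 31(W), 29(W); every one is W ⇒ L
n=38: moves to 34(W), 33(W), 32(W), 30(W); every one is W ⇒ L
n=39: moves to 35(W), 34(W), 33(W), 31(W); every one is W ⇒ L
n=40: can move to 36, which is L ⇒ W
n=41: can move to 37, which is L ⇒ W
n=42: can move to 38, which is L ⇒ W
n=43: can move to 39, which is L ⇒ W
The losing starting values of n are exactly the entries labelled L in this table (16 of them).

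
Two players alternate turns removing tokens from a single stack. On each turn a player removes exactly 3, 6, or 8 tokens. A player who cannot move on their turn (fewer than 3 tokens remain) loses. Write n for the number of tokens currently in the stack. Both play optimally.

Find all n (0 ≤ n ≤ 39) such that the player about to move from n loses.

0, 1, 2, 11, 12, 13, 22, 23, 24, 33, 34, 35

Positions with no move are L. A position that does have a move is losing for the player to move precisely when every available move leads to a winning position for the opponent. Fill in the labels:
n=0: no move → L
n=1: no move → L
n=2: no move → L
n=3: reaches L-position 0 → W
n=4: reaches L-position 1 → W
n=5: reaches L-position 2 → W
n=6: reaches L-position 0 → W
n=7: reaches L-position 1 → W
n=8: reaches L-position 2 → W
n=9: reaches L-position 1 → W
n=10: reaches L-position 2 → W
n=11: only reaches 8(W), 5(W), 3(W), all W → L
n=12: only reaches 9(W), 6(W), 4(W), all W → L
n=13: only reaches 10(W), 7(W), 5(W), all W → L
n=14: reaches L-position 11 → W
n=15: reaches L-position 12 → W
n=16: reaches L-position 13 → W
n=17: reaches L-position 11 → W
n=18: reaches L-position 12 → W
n=19: reaches L-position 13 → W
n=20: reaches L-position 12 → W
n=21: reaches L-position 13 → W
n=22: only reaches 19(W), 16(W), 14(W), all W → L
n=23: only reaches 20(W), 17(W), 15(W), all W → L
n=24: only reaches 21(W), 18(W), 16(W), all W → L
n=25: reaches L-position 22 → W
n=26: reaches L-position 23 → W
n=27: reaches L-position 24 → W
n=28: reaches L-position 22 → W
n=29: reaches L-position 23 → W
n=30: reaches L-position 24 → W
n=31: reaches L-position 23 → W
n=32: reaches L-position 24 → W
n=33: only reaches 30(W), 27(W), 25(W), all W → L
n=34: only reaches 31(W), 28(W), 26(W), all W → L
n=35: only reaches 32(W), 29(W), 27(W), all W → L
n=36: reaches L-position 33 → W
n=37: reaches L-position 34 → W
n=38: reaches L-position 35 → W
n=39: reaches L-position 33 → W
The losing starting values of n are exactly the entries labelled L in this table (12 of them).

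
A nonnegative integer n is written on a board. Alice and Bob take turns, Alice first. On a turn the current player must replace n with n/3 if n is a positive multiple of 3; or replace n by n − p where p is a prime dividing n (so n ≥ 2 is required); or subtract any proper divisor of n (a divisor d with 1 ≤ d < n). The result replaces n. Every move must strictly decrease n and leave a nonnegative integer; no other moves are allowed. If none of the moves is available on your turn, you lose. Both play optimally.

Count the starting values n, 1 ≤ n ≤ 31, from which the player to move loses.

6

Use the standard recursion: the mover loses at a terminal position; elsewhere, the mover wins exactly when some move hands the opponent an L position.
n=0: no move → L
n=1: no move → L
n=2: reaches L-position 0 → W
n=3: reaches L-position 0 → W
n=4: only reaches 2(W), 3(W), all W → L
n=5: reaches L-position 0 → W
n=6: reaches L-position 4 → W
n=7: reaches L-position 0 → W
n=8: reaches L-position 4 → W
n=9: only reaches 3(W), 6(W), 8(W), all W → L
n=10: reaches L-position 9 → W
n=11: reaches L-position 0 → W
n=12: reaches L-position 4 → W
n=13: reaches L-position 0 → W
n=14: only reaches 7(W), 12(W), 13(W), all W → L
n=15: reaches L-position 14 → W
n=16: reaches L-position 14 → W
n=17: reaches L-position 0 → W
n=18: reaches L-position 9 → W
n=19: reaches L-position 0 → W
n=20: only reaches 10(W), 15(W), 16(W), 18(W), 19(W), all W → L
n=21: reaches L-position 14 → W
n=22: reaches L-position 20 → W
n=23: reaches L-position 0 → W
n=24: reaches L-position 20 → W
n=25: reaches L-position 20 → W
n=26: only reaches 13(W), 24(W), 25(W), all W → L
n=27: reaches L-position 9 → W
n=28: reaches L-position 14 → W
n=29: reaches L-position 0 → W
n=30: reaches L-position 20 → W
n=31: reaches L-position 0 → W
L entries with 1 ≤ n ≤ 31 (n=0 is outside the asked range and is not counted): n = 1, 4, 9, 14, 20, 26; that makes 6.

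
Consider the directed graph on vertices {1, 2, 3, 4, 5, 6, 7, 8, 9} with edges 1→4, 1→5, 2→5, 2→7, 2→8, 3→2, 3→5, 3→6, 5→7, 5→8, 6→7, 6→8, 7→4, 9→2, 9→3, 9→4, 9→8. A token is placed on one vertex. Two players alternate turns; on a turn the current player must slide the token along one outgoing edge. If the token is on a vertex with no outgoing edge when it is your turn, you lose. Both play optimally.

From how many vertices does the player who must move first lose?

3

Classify positions by backward induction: terminal positions (no move available) are L. From any other position, the mover wins iff some move reaches an L.
Every edge goes from a vertex to one that appears earlier in the order 4, 8, 7, 5, 2, 6, 3, 9, 1, so processing vertices in that order labels each vertex after all of its successors.
4: no outgoing edge → L
8: no outgoing edge → L
7: →4(L), so W
5: →8(L), so W
2: →8(L), so W
6: →8(L), so W
3: →6(W), 2(W), 5(W) — all W, so L
9: →3(L), so W
1: →4(L), so W
The L vertices are 3, 4, 8; that is 3 in all.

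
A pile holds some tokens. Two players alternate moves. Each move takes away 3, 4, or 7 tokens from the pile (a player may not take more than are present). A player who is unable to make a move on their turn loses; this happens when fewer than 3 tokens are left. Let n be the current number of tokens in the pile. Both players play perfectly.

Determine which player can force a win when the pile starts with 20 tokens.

The second player wins.

Use the standard recursion: the mover loses at a terminal position; elsewhere, the mover wins exactly when some move hands the opponent an L position.
n=0: no move → L
n=1: no move → L
n=2: no move → L
n=3: W (go to 0, an L position)
n=4: W (go to 1, an L position)
n=5: W (go to 2, an L position)
n=6: W (go to 2, an L position)
n=7: W (go to 0, an L position)
n=8: W (go to 1, an L position)
n=9: W (go to 2, an L position)
n=10: L (options 7(W), 6(W), 3(W) are all W)
n=11: L (options 8(W), 7(W), 4(W) are all W)
n=12: L (options 9(W), 8(W), 5(W) are all W)
n=13: W (go to 10, an L position)
n=14: W (go to 11, an L position)
n=15: W (go to 12, an L position)
n=16: W (go to 12, an L position)
n=17: W (go to 10, an L position)
n=18: W (go to 11, an L position)
n=19: W (go to 12, an L position)
n=20: L (options 17(W), 16(W), 13(W) are all W)
The starting position 20 is L: whatever the player to move does, the opponent receives a W position.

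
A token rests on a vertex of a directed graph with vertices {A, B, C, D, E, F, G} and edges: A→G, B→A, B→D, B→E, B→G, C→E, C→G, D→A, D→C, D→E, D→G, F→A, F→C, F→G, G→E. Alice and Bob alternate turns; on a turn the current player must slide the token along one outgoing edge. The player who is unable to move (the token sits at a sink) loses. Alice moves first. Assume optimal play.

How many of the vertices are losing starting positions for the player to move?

Work bottom-up. With no move the player to move loses. Otherwise the position is W if at least one move leads to an L position for the opponent, and L if every move leads to a W.
Every edge goes from a vertex to one that appears earlier in the order E, G, A, C, F, D, B, so processing vertices in that order labels each vertex after all of its successors.
E: no outgoing edge → L
G: W (go to E, an L position)
A: L (sole option G(W) is W)
C: W (go to E, an L position)
F: W (go to A, an L position)
D: W (go to A, an L position)
B: W (go to A, an L position)
The L vertices are A, E; that is 2 in all.

2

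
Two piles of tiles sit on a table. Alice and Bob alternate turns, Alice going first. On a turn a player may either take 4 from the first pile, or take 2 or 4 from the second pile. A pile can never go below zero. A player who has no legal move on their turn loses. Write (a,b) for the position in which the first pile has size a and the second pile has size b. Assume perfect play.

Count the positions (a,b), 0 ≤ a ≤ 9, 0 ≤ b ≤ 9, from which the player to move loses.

Compute win/loss labels from the base case upward. A position with no move is L. Any other position is W if it can reach an L in one move, else L.
Every move lowers a or b (never raises either), so fill the grid row by row in increasing a, and left to right within a row: each cell's successors are then already labelled.
      b=0  b=1  b=2  b=3  b=4  b=5  b=6  b=7  b=8  b=9
a=0:    L    L    W    W    W    W    L    L    W    W
a=1:    L    L    W    W    W    W    L    L    W    W
a=2:    L    L    W    W    W    W    L    L    W    W
a=3:    L    L    W    W    W    W    L    L    W    W
a=4:    W    W    L    L    W    W    W    W    L    L
a=5:    W    W    L    L    W    W    W    W    L    L
a=6:    W    W    L    L    W    W    W    W    L    L
a=7:    W    W    L    L    W    W    W    W    L    L
a=8:    L    L    W    W    W    W    L    L    W    W
a=9:    L    L    W    W    W    W    L    L    W    W
Cells with no legal move (terminal, hence L): (0,0), (0,1), (1,0), (1,1), (2,0), (2,1), (3,0), (3,1).
The remaining L cells, each justified by listing all of its moves:
(0,6): only reaches (0,4)(W), (0,2)(W), all W → L
(0,7): only reaches (0,5)(W), (0,3)(W), all W → L
(1,6): only reaches (1,4)(W), (1,2)(W), all W → L
(1,7): only reaches (1,5)(W), (1,3)(W), all W → L
(2,6): only reaches (2,4)(W), (2,2)(W), all W → L
(2,7): only reaches (2,5)(W), (2,3)(W), all W → L
(3,6): only reaches (3,4)(W), (3,2)(W), all W → L
(3,7): only reaches (3,5)(W), (3,3)(W), all W → L
(4,2): only reaches (0,2)(W), (4,0)(W), all W → L
(4,3): only reaches (0,3)(W), (4,1)(W), all W → L
(4,8): only reaches (0,8)(W), (4,6)(W), (4,4)(W), all W → L
(4,9): only reaches (0,9)(W), (4,7)(W), (4,5)(W), all W → L
(5,2): only reaches (1,2)(W), (5,0)(W), all W → L
(5,3): only reaches (1,3)(W), (5,1)(W), all W → L
(5,8): only reaches (1,8)(W), (5,6)(W), (5,4)(W), all W → L
(5,9): only reaches (1,9)(W), (5,7)(W), (5,5)(W), all W → L
(6,2): only reaches (2,2)(W), (6,0)(W), all W → L
(6,3): only reaches (2,3)(W), (6,1)(W), all W → L
(6,8): only reaches (2,8)(W), (6,6)(W), (6,4)(W), all W → L
(6,9): only reaches (2,9)(W), (6,7)(W), (6,5)(W), all W → L
(7,2): only reaches (3,2)(W), (7,0)(W), all W → L
(7,3): only reaches (3,3)(W), (7,1)(W), all W → L
(7,8): only reaches (3,8)(W), (7,6)(W), (7,4)(W), all W → L
(7,9): only reaches (3,9)(W), (7,7)(W), (7,5)(W), all W → L
(8,0): only reaches (4,0)(W), which is W → L
(8,1): only reaches (4,1)(W), which is W → L
(8,6): only reaches (4,6)(W), (8,4)(W), (8,2)(W), all W → L
(8,7): only reaches (4,7)(W), (8,5)(W), (8,3)(W), all W → L
(9,0): only reaches (5,0)(W), which is W → L
(9,1): only reaches (5,1)(W), which is W → L
(9,6): only reaches (5,6)(W), (9,4)(W), (9,2)(W), all W → L
(9,7): only reaches (5,7)(W), (9,5)(W), (9,3)(W), all W → L
Every other cell has at least one move into one of the L cells above, so it is W.
L cells per row: a=0: 4, a=1: 4, a=2: 4, a=3: 4, a=4: 4, a=5: 4, a=6: 4, a=7: 4, a=8: 4, a=9: 4; total 40.

40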